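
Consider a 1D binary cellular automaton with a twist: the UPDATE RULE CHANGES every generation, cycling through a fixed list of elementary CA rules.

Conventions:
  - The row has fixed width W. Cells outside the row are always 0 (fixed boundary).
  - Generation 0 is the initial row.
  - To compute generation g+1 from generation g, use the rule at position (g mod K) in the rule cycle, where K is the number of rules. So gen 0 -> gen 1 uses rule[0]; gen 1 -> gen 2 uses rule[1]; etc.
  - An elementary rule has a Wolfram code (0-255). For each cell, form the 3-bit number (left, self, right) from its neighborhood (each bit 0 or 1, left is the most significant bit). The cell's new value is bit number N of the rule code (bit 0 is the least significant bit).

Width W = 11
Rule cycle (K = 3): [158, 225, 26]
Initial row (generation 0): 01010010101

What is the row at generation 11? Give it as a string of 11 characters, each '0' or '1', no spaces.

Answer: 01010110000

Derivation:
Gen 0: 01010010101
Gen 1 (rule 158): 11011110101
Gen 2 (rule 225): 01101111010
Gen 3 (rule 26): 11001000001
Gen 4 (rule 158): 10111100011
Gen 5 (rule 225): 01011101001
Gen 6 (rule 26): 10010000110
Gen 7 (rule 158): 11111001101
Gen 8 (rule 225): 01111000110
Gen 9 (rule 26): 11000101101
Gen 10 (rule 158): 10101101001
Gen 11 (rule 225): 01010110000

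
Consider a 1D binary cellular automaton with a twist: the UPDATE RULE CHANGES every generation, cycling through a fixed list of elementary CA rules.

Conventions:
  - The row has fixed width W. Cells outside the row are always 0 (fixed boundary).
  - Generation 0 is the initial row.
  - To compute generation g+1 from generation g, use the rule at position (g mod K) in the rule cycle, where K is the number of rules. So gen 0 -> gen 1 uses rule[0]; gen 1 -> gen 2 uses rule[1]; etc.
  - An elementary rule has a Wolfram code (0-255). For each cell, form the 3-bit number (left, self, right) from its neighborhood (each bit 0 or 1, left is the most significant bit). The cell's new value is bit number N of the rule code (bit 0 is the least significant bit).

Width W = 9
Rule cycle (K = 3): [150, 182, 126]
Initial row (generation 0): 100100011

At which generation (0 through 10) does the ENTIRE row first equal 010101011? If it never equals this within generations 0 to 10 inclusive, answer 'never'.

Gen 0: 100100011
Gen 1 (rule 150): 111110100
Gen 2 (rule 182): 011101110
Gen 3 (rule 126): 110111011
Gen 4 (rule 150): 000010000
Gen 5 (rule 182): 000111000
Gen 6 (rule 126): 001101100
Gen 7 (rule 150): 010000010
Gen 8 (rule 182): 111000111
Gen 9 (rule 126): 101101101
Gen 10 (rule 150): 100000001

Answer: never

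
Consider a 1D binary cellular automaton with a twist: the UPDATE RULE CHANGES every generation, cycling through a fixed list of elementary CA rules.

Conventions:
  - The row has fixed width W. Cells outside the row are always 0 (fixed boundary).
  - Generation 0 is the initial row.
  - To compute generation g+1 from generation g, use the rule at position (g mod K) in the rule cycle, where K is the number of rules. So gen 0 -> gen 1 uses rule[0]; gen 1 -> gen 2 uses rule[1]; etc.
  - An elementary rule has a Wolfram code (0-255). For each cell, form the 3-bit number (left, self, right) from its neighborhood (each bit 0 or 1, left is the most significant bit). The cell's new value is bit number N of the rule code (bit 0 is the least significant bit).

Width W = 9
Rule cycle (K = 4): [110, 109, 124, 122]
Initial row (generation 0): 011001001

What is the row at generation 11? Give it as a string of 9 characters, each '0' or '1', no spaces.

Gen 0: 011001001
Gen 1 (rule 110): 111011011
Gen 2 (rule 109): 101111111
Gen 3 (rule 124): 111000001
Gen 4 (rule 122): 101100010
Gen 5 (rule 110): 111100110
Gen 6 (rule 109): 100100110
Gen 7 (rule 124): 110110111
Gen 8 (rule 122): 111111101
Gen 9 (rule 110): 100000111
Gen 10 (rule 109): 101110101
Gen 11 (rule 124): 111011111

Answer: 111011111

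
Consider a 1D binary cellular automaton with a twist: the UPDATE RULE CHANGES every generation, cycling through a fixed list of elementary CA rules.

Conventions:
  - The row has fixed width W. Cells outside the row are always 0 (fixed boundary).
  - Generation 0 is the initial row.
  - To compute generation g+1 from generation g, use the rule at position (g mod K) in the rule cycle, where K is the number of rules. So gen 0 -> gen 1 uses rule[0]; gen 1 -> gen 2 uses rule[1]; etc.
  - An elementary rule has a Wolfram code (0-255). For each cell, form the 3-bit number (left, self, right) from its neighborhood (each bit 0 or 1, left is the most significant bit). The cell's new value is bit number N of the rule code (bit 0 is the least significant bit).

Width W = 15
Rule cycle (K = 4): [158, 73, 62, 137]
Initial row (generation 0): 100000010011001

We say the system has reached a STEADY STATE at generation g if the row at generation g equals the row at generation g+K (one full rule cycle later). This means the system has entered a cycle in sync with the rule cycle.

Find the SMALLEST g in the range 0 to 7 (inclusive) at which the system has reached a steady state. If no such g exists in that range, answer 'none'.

Answer: none

Derivation:
Gen 0: 100000010011001
Gen 1 (rule 158): 110000111110111
Gen 2 (rule 73): 110110100010101
Gen 3 (rule 62): 101101110111111
Gen 4 (rule 137): 001001100111110
Gen 5 (rule 158): 011111011111101
Gen 6 (rule 73): 010001010000100
Gen 7 (rule 62): 111011111001110
Gen 8 (rule 137): 110011110001100
Gen 9 (rule 158): 101111101011010
Gen 10 (rule 73): 001000100011000
Gen 11 (rule 62): 011101110110100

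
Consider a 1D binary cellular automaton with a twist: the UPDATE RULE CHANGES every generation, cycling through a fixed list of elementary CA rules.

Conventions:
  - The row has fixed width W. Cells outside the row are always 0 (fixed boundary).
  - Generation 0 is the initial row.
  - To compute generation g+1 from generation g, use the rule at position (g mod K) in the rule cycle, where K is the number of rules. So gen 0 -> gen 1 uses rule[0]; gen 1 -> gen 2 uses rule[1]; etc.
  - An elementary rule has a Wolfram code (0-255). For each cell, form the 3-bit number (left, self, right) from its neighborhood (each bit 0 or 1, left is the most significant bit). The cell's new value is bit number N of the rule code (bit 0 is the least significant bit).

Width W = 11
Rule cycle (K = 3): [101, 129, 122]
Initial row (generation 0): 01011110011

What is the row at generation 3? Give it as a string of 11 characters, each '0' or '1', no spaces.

Gen 0: 01011110011
Gen 1 (rule 101): 01100010001
Gen 2 (rule 129): 00001000100
Gen 3 (rule 122): 00010101010

Answer: 00010101010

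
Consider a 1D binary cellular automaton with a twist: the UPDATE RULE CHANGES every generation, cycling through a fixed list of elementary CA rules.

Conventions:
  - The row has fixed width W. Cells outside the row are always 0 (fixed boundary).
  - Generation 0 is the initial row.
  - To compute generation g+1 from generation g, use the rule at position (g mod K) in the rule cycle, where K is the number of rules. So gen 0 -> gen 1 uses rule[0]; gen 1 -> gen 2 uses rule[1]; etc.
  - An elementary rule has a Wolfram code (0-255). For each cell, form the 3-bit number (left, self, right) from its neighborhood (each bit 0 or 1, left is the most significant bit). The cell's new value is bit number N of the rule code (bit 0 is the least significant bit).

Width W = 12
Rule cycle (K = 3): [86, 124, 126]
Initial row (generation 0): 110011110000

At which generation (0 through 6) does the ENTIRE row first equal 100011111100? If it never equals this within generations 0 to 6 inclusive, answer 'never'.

Gen 0: 110011110000
Gen 1 (rule 86): 011100011000
Gen 2 (rule 124): 010110011100
Gen 3 (rule 126): 111111110110
Gen 4 (rule 86): 000000010011
Gen 5 (rule 124): 000000011011
Gen 6 (rule 126): 000000111111

Answer: never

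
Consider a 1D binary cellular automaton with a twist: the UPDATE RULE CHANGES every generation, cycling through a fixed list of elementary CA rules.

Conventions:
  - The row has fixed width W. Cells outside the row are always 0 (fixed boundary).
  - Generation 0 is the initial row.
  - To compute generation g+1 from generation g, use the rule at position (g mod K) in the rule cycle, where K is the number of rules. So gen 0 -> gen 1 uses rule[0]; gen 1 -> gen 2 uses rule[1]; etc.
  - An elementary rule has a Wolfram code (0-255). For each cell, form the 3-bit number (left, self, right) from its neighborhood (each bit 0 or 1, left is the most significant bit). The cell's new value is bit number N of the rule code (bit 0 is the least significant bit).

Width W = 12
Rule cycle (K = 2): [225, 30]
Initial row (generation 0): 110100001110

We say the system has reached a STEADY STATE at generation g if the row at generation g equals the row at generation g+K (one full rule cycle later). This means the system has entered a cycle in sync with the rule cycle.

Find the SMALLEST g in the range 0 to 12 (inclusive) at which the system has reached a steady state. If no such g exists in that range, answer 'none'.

Answer: none

Derivation:
Gen 0: 110100001110
Gen 1 (rule 225): 011001100110
Gen 2 (rule 30): 110111011101
Gen 3 (rule 225): 011011101110
Gen 4 (rule 30): 110010001001
Gen 5 (rule 225): 010000100000
Gen 6 (rule 30): 111001110000
Gen 7 (rule 225): 011000110111
Gen 8 (rule 30): 110101100100
Gen 9 (rule 225): 011010100001
Gen 10 (rule 30): 110010110011
Gen 11 (rule 225): 010001010001
Gen 12 (rule 30): 111011011011
Gen 13 (rule 225): 011101101101
Gen 14 (rule 30): 110001001001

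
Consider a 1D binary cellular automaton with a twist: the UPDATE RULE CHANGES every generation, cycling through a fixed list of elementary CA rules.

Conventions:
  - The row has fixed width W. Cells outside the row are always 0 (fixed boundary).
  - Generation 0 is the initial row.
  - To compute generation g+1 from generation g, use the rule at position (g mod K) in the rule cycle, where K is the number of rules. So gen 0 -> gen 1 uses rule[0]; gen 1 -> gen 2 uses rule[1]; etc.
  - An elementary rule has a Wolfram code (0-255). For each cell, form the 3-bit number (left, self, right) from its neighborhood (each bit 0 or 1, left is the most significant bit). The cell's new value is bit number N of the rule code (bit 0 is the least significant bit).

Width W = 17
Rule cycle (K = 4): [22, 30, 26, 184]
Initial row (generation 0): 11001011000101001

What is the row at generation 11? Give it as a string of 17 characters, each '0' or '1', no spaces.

Answer: 10111000000101101

Derivation:
Gen 0: 11001011000101001
Gen 1 (rule 22): 00111000101101111
Gen 2 (rule 30): 01100101101001000
Gen 3 (rule 26): 11011001000110100
Gen 4 (rule 184): 10110100100101010
Gen 5 (rule 22): 10000111111101011
Gen 6 (rule 30): 11001100000001010
Gen 7 (rule 26): 10111010000010001
Gen 8 (rule 184): 01110101000001000
Gen 9 (rule 22): 10000101100011100
Gen 10 (rule 30): 11001101010110010
Gen 11 (rule 26): 10111000000101101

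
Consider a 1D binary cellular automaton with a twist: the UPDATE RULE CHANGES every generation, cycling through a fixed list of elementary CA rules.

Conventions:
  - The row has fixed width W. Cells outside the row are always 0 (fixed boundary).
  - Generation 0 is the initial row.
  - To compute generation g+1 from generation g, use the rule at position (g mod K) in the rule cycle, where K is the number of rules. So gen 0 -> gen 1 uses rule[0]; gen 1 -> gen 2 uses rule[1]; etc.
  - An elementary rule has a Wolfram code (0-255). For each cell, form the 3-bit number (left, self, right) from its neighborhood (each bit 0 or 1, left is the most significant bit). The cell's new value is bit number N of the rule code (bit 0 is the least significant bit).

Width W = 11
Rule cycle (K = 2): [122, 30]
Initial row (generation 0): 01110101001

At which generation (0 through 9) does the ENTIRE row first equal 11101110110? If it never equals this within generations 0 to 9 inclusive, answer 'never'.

Answer: never

Derivation:
Gen 0: 01110101001
Gen 1 (rule 122): 11011010110
Gen 2 (rule 30): 10010010101
Gen 3 (rule 122): 01101101010
Gen 4 (rule 30): 11001001011
Gen 5 (rule 122): 11110110111
Gen 6 (rule 30): 10000100100
Gen 7 (rule 122): 01001011010
Gen 8 (rule 30): 11111010011
Gen 9 (rule 122): 10001101111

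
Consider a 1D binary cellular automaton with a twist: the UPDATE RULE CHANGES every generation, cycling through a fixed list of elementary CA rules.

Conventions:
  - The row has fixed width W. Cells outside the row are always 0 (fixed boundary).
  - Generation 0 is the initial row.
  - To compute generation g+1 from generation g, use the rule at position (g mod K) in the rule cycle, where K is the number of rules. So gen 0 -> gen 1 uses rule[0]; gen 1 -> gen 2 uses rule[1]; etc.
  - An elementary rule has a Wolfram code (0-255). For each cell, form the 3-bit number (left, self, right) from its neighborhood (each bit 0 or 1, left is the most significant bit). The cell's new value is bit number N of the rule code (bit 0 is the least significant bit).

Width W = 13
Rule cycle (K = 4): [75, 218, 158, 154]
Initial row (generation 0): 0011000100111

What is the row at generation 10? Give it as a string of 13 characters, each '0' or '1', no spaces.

Answer: 1111000001010

Derivation:
Gen 0: 0011000100111
Gen 1 (rule 75): 1111011001101
Gen 2 (rule 218): 1111011111100
Gen 3 (rule 158): 1110011111010
Gen 4 (rule 154): 1101111110001
Gen 5 (rule 75): 1101000010110
Gen 6 (rule 218): 1100100100111
Gen 7 (rule 158): 1011111111110
Gen 8 (rule 154): 0011111111101
Gen 9 (rule 75): 1110000000100
Gen 10 (rule 218): 1111000001010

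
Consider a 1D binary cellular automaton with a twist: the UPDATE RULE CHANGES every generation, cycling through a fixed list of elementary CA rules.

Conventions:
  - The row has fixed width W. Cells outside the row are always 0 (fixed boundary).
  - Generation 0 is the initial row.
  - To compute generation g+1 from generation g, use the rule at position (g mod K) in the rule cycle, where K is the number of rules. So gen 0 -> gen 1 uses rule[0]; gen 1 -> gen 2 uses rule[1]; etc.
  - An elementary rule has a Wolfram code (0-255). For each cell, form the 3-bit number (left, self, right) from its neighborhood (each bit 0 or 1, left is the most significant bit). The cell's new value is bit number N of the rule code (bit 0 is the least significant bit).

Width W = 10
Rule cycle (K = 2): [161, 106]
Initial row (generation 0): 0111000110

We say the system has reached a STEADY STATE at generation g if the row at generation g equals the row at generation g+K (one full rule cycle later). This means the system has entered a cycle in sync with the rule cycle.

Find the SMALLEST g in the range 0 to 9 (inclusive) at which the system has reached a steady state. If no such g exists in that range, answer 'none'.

Answer: none

Derivation:
Gen 0: 0111000110
Gen 1 (rule 161): 0010010000
Gen 2 (rule 106): 0100100000
Gen 3 (rule 161): 0000001111
Gen 4 (rule 106): 0000011001
Gen 5 (rule 161): 1111000000
Gen 6 (rule 106): 1001000000
Gen 7 (rule 161): 0000011111
Gen 8 (rule 106): 0000110001
Gen 9 (rule 161): 1110000100
Gen 10 (rule 106): 1010001000
Gen 11 (rule 161): 0100100011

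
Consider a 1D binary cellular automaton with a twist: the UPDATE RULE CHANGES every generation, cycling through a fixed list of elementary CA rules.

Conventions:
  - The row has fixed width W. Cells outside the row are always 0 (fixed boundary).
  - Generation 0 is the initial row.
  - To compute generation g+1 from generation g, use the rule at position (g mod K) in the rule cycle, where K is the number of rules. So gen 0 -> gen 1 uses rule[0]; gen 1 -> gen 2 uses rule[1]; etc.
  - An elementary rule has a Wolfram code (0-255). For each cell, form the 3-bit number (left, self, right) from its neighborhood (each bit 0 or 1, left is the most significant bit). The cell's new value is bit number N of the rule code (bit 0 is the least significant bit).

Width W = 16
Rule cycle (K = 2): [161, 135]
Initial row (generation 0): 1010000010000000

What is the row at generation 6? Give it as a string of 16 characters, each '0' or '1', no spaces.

Answer: 1101010010010001

Derivation:
Gen 0: 1010000010000000
Gen 1 (rule 161): 0100111000111111
Gen 2 (rule 135): 1101010011011110
Gen 3 (rule 161): 0010100000101100
Gen 4 (rule 135): 1110101111100001
Gen 5 (rule 161): 0101010111001100
Gen 6 (rule 135): 1101010010010001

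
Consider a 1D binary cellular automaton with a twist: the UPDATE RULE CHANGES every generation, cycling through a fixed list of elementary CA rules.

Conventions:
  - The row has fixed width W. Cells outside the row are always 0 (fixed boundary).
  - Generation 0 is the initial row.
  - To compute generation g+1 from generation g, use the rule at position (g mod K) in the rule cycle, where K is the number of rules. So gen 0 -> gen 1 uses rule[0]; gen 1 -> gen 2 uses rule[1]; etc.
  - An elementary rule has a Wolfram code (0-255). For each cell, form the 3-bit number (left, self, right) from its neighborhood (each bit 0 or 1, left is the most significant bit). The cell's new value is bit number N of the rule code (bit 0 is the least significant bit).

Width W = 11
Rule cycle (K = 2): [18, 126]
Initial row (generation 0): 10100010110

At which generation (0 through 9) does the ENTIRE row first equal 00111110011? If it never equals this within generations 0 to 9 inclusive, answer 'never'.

Gen 0: 10100010110
Gen 1 (rule 18): 00010100001
Gen 2 (rule 126): 00111110011
Gen 3 (rule 18): 01000001100
Gen 4 (rule 126): 11100011110
Gen 5 (rule 18): 00010100001
Gen 6 (rule 126): 00111110011
Gen 7 (rule 18): 01000001100
Gen 8 (rule 126): 11100011110
Gen 9 (rule 18): 00010100001

Answer: 2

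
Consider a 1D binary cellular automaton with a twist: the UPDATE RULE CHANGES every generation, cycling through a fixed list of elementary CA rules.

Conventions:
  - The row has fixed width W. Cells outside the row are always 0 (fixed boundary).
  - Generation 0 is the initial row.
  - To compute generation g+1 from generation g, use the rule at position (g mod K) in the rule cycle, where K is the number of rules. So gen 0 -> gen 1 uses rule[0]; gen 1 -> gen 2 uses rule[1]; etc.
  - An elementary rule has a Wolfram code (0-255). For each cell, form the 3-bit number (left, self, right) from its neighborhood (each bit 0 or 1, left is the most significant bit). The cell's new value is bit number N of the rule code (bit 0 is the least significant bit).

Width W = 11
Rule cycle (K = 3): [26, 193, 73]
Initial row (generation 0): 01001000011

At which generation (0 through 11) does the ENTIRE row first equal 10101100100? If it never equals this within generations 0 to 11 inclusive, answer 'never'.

Gen 0: 01001000011
Gen 1 (rule 26): 10110100110
Gen 2 (rule 193): 00010000010
Gen 3 (rule 73): 11000111000
Gen 4 (rule 26): 10101100100
Gen 5 (rule 193): 00000100001
Gen 6 (rule 73): 11110001100
Gen 7 (rule 26): 10001011010
Gen 8 (rule 193): 00100001000
Gen 9 (rule 73): 10001100011
Gen 10 (rule 26): 01011010110
Gen 11 (rule 193): 00001000010

Answer: 4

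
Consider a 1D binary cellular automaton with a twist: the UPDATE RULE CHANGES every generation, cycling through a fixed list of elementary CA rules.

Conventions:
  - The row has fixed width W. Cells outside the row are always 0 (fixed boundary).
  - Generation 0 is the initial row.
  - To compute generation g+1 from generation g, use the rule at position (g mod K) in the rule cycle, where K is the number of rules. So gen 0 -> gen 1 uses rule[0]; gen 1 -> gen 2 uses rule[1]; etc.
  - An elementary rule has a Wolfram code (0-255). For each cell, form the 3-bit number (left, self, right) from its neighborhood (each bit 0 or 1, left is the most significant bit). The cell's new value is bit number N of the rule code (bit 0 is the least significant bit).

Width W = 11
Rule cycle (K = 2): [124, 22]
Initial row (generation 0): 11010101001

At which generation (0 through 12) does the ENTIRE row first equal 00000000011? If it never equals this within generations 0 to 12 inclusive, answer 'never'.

Gen 0: 11010101001
Gen 1 (rule 124): 11111111101
Gen 2 (rule 22): 00000000001
Gen 3 (rule 124): 00000000001
Gen 4 (rule 22): 00000000011
Gen 5 (rule 124): 00000000011
Gen 6 (rule 22): 00000000100
Gen 7 (rule 124): 00000000110
Gen 8 (rule 22): 00000001001
Gen 9 (rule 124): 00000001101
Gen 10 (rule 22): 00000010001
Gen 11 (rule 124): 00000011001
Gen 12 (rule 22): 00000100111

Answer: 4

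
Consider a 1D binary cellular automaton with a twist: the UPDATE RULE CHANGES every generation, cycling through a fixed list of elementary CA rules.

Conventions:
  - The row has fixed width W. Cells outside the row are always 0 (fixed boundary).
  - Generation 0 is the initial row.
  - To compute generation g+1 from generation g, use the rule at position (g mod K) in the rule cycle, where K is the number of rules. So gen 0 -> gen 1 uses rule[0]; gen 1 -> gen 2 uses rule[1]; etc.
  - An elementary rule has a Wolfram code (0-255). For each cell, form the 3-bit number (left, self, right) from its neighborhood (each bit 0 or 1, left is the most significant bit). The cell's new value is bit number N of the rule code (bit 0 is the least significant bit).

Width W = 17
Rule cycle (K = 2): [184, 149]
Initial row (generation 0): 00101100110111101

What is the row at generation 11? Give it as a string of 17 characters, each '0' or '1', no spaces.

Gen 0: 00101100110111101
Gen 1 (rule 184): 00011010101111010
Gen 2 (rule 149): 11000010100110011
Gen 3 (rule 184): 10100001010101010
Gen 4 (rule 149): 10111101010101011
Gen 5 (rule 184): 01111010101010110
Gen 6 (rule 149): 00110010101010001
Gen 7 (rule 184): 00101001010101000
Gen 8 (rule 149): 10101101010101111
Gen 9 (rule 184): 01011010101011110
Gen 10 (rule 149): 01000010101001101
Gen 11 (rule 184): 00100001010101010

Answer: 00100001010101010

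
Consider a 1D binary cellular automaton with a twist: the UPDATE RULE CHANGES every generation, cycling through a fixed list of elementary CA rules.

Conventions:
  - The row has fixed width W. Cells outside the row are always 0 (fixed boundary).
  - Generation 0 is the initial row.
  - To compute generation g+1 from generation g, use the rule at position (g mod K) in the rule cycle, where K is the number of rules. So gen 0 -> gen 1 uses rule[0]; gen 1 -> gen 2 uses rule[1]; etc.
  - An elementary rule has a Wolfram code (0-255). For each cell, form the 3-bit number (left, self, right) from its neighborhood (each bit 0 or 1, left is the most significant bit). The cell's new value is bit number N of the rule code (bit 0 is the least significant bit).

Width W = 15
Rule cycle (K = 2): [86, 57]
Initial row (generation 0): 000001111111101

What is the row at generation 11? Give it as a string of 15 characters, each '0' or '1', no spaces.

Gen 0: 000001111111101
Gen 1 (rule 86): 000010000000101
Gen 2 (rule 57): 111001111110010
Gen 3 (rule 86): 001110000011111
Gen 4 (rule 57): 101001111010000
Gen 5 (rule 86): 101110001011000
Gen 6 (rule 57): 011001100110111
Gen 7 (rule 86): 101110111010001
Gen 8 (rule 57): 011001100101100
Gen 9 (rule 86): 101110111100110
Gen 10 (rule 57): 011001100010101
Gen 11 (rule 86): 101110110110101

Answer: 101110110110101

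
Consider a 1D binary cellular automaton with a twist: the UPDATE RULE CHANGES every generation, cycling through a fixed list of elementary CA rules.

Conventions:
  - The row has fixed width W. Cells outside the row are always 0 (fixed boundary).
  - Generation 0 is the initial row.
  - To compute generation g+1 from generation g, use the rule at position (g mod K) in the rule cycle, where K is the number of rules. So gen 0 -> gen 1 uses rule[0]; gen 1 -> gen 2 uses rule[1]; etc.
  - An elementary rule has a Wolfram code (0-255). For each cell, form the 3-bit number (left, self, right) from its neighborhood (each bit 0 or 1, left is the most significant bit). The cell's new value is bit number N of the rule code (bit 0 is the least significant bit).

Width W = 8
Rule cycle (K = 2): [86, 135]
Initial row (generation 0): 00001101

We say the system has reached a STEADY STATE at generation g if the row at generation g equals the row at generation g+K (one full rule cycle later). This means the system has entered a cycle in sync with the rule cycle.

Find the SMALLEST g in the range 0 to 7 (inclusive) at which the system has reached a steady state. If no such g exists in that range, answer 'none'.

Answer: 1

Derivation:
Gen 0: 00001101
Gen 1 (rule 86): 00010101
Gen 2 (rule 135): 11110101
Gen 3 (rule 86): 00010101
Gen 4 (rule 135): 11110101
Gen 5 (rule 86): 00010101
Gen 6 (rule 135): 11110101
Gen 7 (rule 86): 00010101
Gen 8 (rule 135): 11110101
Gen 9 (rule 86): 00010101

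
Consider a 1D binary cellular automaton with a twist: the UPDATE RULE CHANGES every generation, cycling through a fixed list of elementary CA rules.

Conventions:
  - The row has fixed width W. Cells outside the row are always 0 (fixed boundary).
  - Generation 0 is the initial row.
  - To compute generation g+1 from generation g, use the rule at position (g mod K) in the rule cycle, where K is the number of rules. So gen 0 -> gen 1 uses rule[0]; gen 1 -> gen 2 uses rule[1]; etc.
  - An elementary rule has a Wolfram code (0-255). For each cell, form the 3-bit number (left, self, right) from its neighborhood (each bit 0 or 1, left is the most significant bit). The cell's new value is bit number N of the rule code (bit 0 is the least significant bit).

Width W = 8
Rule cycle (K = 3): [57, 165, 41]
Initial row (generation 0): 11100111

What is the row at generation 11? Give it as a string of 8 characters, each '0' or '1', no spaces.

Answer: 10011010

Derivation:
Gen 0: 11100111
Gen 1 (rule 57): 10010100
Gen 2 (rule 165): 10011101
Gen 3 (rule 41): 00010010
Gen 4 (rule 57): 11001001
Gen 5 (rule 165): 00001001
Gen 6 (rule 41): 11100000
Gen 7 (rule 57): 10011111
Gen 8 (rule 165): 10001110
Gen 9 (rule 41): 00101000
Gen 10 (rule 57): 10010111
Gen 11 (rule 165): 10011010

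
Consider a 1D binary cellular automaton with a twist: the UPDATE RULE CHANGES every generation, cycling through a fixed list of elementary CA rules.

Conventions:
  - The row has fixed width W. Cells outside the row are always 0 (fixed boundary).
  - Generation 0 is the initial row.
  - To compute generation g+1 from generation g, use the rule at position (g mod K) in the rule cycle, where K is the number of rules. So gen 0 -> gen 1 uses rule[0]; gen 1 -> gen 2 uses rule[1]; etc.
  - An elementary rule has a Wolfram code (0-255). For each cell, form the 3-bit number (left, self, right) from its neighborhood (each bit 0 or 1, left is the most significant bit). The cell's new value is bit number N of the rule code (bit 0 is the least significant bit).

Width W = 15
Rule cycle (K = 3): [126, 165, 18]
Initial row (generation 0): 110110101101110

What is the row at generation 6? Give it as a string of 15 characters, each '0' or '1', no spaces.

Answer: 001000000001101

Derivation:
Gen 0: 110110101101110
Gen 1 (rule 126): 111111111111011
Gen 2 (rule 165): 011111111110100
Gen 3 (rule 18): 100000000000010
Gen 4 (rule 126): 110000000000111
Gen 5 (rule 165): 000111111110010
Gen 6 (rule 18): 001000000001101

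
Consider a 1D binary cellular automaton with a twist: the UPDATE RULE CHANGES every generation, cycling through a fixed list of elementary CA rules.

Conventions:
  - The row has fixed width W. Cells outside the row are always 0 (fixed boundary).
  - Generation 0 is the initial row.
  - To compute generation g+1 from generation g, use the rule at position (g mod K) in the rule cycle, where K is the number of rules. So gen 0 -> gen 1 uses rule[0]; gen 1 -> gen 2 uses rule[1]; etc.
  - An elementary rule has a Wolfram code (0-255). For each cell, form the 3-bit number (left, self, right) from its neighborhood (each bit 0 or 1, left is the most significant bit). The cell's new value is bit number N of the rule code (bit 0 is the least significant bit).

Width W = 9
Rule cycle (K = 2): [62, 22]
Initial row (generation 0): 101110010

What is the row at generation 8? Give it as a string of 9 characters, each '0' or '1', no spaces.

Gen 0: 101110010
Gen 1 (rule 62): 111001111
Gen 2 (rule 22): 000110000
Gen 3 (rule 62): 001101000
Gen 4 (rule 22): 010001100
Gen 5 (rule 62): 111011010
Gen 6 (rule 22): 000000011
Gen 7 (rule 62): 000000110
Gen 8 (rule 22): 000001001

Answer: 000001001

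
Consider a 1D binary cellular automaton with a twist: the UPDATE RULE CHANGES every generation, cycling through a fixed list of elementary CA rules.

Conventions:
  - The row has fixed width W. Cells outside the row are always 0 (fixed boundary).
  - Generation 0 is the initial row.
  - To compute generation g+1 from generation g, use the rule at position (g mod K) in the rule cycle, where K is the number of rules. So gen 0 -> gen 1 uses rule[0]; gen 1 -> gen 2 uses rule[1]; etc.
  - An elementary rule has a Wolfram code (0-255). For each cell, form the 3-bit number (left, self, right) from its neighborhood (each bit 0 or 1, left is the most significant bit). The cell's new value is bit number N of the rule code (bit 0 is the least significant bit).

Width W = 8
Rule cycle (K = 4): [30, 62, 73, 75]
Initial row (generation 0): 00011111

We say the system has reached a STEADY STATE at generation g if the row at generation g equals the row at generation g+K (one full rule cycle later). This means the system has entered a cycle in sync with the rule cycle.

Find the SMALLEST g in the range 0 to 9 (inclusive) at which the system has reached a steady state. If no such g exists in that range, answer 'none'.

Answer: none

Derivation:
Gen 0: 00011111
Gen 1 (rule 30): 00110000
Gen 2 (rule 62): 01101000
Gen 3 (rule 73): 01100011
Gen 4 (rule 75): 11101111
Gen 5 (rule 30): 10001000
Gen 6 (rule 62): 11011100
Gen 7 (rule 73): 11010101
Gen 8 (rule 75): 11000000
Gen 9 (rule 30): 10100000
Gen 10 (rule 62): 11110000
Gen 11 (rule 73): 10010111
Gen 12 (rule 75): 00100101
Gen 13 (rule 30): 01111101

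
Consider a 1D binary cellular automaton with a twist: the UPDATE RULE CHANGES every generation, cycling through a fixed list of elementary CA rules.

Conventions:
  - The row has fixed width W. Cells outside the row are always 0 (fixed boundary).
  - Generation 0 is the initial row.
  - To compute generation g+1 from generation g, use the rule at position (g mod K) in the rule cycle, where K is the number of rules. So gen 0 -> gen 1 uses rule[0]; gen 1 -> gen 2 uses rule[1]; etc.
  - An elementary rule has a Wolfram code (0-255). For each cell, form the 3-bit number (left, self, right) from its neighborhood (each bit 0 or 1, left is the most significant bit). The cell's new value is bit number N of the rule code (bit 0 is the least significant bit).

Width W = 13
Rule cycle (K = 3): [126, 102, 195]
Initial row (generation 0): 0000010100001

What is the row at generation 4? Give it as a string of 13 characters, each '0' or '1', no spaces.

Gen 0: 0000010100001
Gen 1 (rule 126): 0000111110011
Gen 2 (rule 102): 0001000010101
Gen 3 (rule 195): 1110011100000
Gen 4 (rule 126): 1011110110000

Answer: 1011110110000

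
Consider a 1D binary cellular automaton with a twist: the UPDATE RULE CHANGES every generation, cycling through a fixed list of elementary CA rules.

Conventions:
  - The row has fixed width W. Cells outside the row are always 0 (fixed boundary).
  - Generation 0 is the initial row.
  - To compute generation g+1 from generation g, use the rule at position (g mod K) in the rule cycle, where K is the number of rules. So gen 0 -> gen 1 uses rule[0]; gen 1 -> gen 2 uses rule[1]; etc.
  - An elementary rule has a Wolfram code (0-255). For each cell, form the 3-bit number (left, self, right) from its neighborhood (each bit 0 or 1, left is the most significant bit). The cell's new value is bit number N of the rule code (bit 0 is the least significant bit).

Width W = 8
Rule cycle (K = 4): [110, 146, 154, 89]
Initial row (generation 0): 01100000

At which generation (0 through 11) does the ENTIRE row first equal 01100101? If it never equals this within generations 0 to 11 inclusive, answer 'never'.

Gen 0: 01100000
Gen 1 (rule 110): 11100000
Gen 2 (rule 146): 01010000
Gen 3 (rule 154): 10001000
Gen 4 (rule 89): 01100111
Gen 5 (rule 110): 11101101
Gen 6 (rule 146): 01000000
Gen 7 (rule 154): 10100000
Gen 8 (rule 89): 00011111
Gen 9 (rule 110): 00110001
Gen 10 (rule 146): 01001010
Gen 11 (rule 154): 10110001

Answer: never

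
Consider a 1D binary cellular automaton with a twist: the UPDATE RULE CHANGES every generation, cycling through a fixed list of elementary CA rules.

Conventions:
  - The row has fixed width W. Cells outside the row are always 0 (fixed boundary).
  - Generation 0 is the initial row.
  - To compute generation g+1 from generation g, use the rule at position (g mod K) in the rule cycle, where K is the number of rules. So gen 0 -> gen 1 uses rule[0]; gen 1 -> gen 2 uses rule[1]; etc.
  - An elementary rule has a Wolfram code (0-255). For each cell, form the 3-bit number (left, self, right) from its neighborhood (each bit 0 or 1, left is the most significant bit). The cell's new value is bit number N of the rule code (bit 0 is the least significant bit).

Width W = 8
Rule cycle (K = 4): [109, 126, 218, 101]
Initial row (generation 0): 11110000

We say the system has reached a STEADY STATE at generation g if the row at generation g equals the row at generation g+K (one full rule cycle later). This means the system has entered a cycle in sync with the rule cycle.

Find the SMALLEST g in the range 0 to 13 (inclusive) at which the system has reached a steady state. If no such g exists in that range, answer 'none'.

Answer: 4

Derivation:
Gen 0: 11110000
Gen 1 (rule 109): 10010111
Gen 2 (rule 126): 11111101
Gen 3 (rule 218): 11111100
Gen 4 (rule 101): 00000101
Gen 5 (rule 109): 11110111
Gen 6 (rule 126): 10011101
Gen 7 (rule 218): 01111100
Gen 8 (rule 101): 00000101
Gen 9 (rule 109): 11110111
Gen 10 (rule 126): 10011101
Gen 11 (rule 218): 01111100
Gen 12 (rule 101): 00000101
Gen 13 (rule 109): 11110111
Gen 14 (rule 126): 10011101
Gen 15 (rule 218): 01111100
Gen 16 (rule 101): 00000101
Gen 17 (rule 109): 11110111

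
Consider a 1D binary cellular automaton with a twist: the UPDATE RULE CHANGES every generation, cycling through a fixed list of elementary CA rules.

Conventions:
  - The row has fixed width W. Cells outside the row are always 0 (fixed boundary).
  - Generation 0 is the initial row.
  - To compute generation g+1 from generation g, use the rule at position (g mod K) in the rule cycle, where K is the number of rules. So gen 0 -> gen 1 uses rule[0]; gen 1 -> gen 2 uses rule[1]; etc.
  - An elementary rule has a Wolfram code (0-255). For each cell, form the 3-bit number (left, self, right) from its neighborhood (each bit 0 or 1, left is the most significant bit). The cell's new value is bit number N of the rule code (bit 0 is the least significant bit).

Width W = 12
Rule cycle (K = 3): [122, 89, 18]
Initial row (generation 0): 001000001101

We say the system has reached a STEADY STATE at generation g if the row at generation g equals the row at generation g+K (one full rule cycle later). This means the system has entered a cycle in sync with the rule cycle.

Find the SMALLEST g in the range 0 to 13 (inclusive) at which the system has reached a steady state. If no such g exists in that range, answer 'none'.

Gen 0: 001000001101
Gen 1 (rule 122): 010100011110
Gen 2 (rule 89): 000011010011
Gen 3 (rule 18): 000100001100
Gen 4 (rule 122): 001010011110
Gen 5 (rule 89): 100001010011
Gen 6 (rule 18): 010010001100
Gen 7 (rule 122): 101101011110
Gen 8 (rule 89): 001100010011
Gen 9 (rule 18): 010010101100
Gen 10 (rule 122): 101101011110
Gen 11 (rule 89): 001100010011
Gen 12 (rule 18): 010010101100
Gen 13 (rule 122): 101101011110
Gen 14 (rule 89): 001100010011
Gen 15 (rule 18): 010010101100
Gen 16 (rule 122): 101101011110

Answer: 7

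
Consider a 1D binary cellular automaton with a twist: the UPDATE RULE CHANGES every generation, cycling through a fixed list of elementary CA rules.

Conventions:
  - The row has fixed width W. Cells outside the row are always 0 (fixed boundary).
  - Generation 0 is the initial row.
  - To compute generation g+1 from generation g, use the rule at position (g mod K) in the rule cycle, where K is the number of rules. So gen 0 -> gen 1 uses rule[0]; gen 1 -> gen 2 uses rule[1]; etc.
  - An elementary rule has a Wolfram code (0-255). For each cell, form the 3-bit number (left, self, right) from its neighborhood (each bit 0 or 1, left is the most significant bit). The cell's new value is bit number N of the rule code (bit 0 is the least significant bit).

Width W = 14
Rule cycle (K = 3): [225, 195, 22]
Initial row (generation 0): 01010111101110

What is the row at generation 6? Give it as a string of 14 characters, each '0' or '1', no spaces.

Answer: 01001100111000

Derivation:
Gen 0: 01010111101110
Gen 1 (rule 225): 00101011110110
Gen 2 (rule 195): 11000001110010
Gen 3 (rule 22): 00100010001111
Gen 4 (rule 225): 10001000100111
Gen 5 (rule 195): 00110011001011
Gen 6 (rule 22): 01001100111000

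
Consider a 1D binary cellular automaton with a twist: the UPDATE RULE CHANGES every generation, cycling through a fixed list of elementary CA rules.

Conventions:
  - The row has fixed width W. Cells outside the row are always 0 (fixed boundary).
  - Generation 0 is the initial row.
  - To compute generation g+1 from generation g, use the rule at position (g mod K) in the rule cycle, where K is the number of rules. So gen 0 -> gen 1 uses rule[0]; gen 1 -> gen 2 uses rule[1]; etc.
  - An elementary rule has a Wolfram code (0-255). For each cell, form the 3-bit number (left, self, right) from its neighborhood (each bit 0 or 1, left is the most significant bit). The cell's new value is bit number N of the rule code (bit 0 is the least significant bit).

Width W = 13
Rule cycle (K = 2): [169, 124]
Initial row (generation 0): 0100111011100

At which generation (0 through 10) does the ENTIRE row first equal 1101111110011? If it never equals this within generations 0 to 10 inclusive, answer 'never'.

Answer: 10

Derivation:
Gen 0: 0100111011100
Gen 1 (rule 169): 0000110111001
Gen 2 (rule 124): 0000111101101
Gen 3 (rule 169): 1110111011010
Gen 4 (rule 124): 1011101111111
Gen 5 (rule 169): 0111011111110
Gen 6 (rule 124): 0101110000011
Gen 7 (rule 169): 0011100111010
Gen 8 (rule 124): 0010110101111
Gen 9 (rule 169): 1001101011110
Gen 10 (rule 124): 1101111110011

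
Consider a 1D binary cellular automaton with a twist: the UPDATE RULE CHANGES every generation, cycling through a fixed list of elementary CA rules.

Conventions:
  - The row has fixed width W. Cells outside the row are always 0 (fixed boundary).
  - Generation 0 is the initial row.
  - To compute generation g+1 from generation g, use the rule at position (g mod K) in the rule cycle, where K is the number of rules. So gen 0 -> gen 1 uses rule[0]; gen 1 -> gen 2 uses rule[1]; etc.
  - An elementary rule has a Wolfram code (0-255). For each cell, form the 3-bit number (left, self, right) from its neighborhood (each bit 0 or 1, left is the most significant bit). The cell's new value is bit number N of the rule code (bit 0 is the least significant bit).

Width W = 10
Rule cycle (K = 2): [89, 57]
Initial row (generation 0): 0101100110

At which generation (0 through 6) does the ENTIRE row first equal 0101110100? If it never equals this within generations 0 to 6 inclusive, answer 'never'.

Gen 0: 0101100110
Gen 1 (rule 89): 0001110111
Gen 2 (rule 57): 1101001100
Gen 3 (rule 89): 1100101111
Gen 4 (rule 57): 1010011000
Gen 5 (rule 89): 0001011111
Gen 6 (rule 57): 1100110000

Answer: never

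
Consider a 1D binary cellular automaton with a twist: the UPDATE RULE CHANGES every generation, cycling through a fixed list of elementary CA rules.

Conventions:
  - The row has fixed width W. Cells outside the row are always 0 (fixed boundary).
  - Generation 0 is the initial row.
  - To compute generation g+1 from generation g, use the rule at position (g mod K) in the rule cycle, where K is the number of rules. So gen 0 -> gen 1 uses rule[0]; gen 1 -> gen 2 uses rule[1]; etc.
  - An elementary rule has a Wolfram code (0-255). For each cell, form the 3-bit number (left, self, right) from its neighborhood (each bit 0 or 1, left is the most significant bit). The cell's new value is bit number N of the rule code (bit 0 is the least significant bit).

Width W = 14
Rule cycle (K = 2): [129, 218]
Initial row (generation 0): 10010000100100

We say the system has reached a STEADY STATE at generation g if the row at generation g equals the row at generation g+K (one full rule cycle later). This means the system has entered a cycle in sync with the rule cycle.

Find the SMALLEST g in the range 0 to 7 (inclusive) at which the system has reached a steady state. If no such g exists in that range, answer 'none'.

Gen 0: 10010000100100
Gen 1 (rule 129): 00000110000001
Gen 2 (rule 218): 00001111000010
Gen 3 (rule 129): 11100110011000
Gen 4 (rule 218): 11111111111100
Gen 5 (rule 129): 01111111111001
Gen 6 (rule 218): 11111111111110
Gen 7 (rule 129): 01111111111100
Gen 8 (rule 218): 11111111111110
Gen 9 (rule 129): 01111111111100

Answer: 6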